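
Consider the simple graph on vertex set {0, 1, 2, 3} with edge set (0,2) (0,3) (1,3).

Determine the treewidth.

1

A width-1 tree decomposition is:
Bags: B1 = {0, 3}  B2 = {0, 2}  B3 = {1, 3}
Tree: B1–B2, B1–B3
The largest bag has 2 vertices, giving width 1; this decomposition certifies tw(G) ≤ 1. Since G has at least one edge (e.g. 3–0), it is not an edgeless graph, so tw(G) ≥ 1. Combining the bounds, tw(G) = 1.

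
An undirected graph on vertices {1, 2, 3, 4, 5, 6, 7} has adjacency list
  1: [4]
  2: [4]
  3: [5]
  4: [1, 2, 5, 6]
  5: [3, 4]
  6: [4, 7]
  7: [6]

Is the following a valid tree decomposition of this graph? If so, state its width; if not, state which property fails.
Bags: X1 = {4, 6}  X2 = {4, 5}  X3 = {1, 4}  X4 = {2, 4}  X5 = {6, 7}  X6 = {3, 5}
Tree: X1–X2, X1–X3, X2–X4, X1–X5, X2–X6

Vertex coverage: the bags together contain {1, 2, 3, 4, 5, 6, 7}, the full vertex set. Edge coverage: each edge of G has both endpoints in at least one bag. Running intersection: for every vertex, the bags containing it form a connected subtree. All three properties hold, so this is a valid tree decomposition of width max|bag| − 1 = 1, and hence tw(G) ≤ 1.

Yes; width 1.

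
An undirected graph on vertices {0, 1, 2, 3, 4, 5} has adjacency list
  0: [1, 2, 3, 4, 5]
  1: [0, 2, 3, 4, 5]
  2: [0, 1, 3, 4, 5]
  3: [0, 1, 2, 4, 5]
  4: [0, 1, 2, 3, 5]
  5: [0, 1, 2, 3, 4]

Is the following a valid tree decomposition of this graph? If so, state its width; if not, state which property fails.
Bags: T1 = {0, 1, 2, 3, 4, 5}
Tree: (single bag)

Yes; width 5.

Every vertex of G appears in some bag (union = {0, 1, 2, 3, 4, 5}); every edge is covered by a bag; and for each vertex v the set of bags containing v is connected in the bag tree. The decomposition is therefore valid. The largest bag has 6 vertices, so the width is 5.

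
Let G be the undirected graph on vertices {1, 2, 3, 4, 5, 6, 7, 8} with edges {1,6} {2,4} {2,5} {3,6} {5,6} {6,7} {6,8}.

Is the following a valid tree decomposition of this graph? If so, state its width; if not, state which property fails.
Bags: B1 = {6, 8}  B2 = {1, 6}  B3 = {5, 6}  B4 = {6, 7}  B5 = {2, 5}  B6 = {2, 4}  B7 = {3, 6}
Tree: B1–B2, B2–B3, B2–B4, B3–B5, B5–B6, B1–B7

Every vertex of G appears in some bag (union = {1, 2, 3, 4, 5, 6, 7, 8}); every edge is covered by a bag; and for each vertex v the set of bags containing v is connected in the bag tree. The decomposition is therefore valid. The largest bag has 2 vertices, so the width is 1.

Yes; width 1.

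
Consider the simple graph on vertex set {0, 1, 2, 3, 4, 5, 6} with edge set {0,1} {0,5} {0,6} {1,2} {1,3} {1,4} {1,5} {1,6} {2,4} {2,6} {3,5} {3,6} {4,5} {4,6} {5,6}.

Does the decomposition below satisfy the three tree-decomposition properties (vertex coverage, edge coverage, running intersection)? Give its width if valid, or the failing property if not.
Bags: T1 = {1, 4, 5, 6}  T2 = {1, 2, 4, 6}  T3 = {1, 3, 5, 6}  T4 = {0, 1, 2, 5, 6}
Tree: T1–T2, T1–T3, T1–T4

No — bags containing vertex 2 are not connected in the tree.

A tree decomposition must satisfy three properties: every vertex lies in some bag; for every edge, both endpoints lie together in some bag; and for every vertex, the bags containing it form a connected subtree. Here bags containing vertex 2 are not connected in the tree, so the decomposition is invalid.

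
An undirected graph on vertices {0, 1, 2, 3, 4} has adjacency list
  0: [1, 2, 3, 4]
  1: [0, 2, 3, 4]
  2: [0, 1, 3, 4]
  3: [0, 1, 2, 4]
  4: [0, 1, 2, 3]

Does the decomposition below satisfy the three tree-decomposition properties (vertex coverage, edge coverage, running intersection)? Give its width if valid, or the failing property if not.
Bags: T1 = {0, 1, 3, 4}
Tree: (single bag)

A tree decomposition must satisfy three properties: every vertex lies in some bag; for every edge, both endpoints lie together in some bag; and for every vertex, the bags containing it form a connected subtree. Here vertex 2 appears in no bag, so the decomposition is invalid.

No — vertex 2 appears in no bag.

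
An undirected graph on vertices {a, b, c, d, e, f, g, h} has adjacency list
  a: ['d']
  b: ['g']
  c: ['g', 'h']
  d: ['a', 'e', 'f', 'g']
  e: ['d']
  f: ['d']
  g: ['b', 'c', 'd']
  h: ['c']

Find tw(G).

1

A width-1 tree decomposition is:
Bags: B1 = {c, g}  B2 = {d, g}  B3 = {d, f}  B4 = {c, h}  B5 = {b, g}  B6 = {d, e}  B7 = {a, d}
Tree: B1–B2, B2–B3, B1–B4, B2–B5, B2–B6, B6–B7
Each bag holds 2 vertices, so the decomposition has width 1, which upper-bounds the treewidth. G has an edge, so its treewidth is at least 1. Combining the bounds, tw(G) = 1.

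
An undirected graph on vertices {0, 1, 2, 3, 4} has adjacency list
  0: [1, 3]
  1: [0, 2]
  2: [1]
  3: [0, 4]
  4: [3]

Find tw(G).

1

A width-1 tree decomposition is:
Bags: B1 = {1, 2}  B2 = {0, 1}  B3 = {0, 3}  B4 = {3, 4}
Tree: B1–B2, B2–B3, B3–B4
Each bag holds 2 vertices, so the decomposition has width 1, which upper-bounds the treewidth. Since G has at least one edge (e.g. 2–1), it is not an edgeless graph, so tw(G) ≥ 1. Combining the bounds, tw(G) = 1.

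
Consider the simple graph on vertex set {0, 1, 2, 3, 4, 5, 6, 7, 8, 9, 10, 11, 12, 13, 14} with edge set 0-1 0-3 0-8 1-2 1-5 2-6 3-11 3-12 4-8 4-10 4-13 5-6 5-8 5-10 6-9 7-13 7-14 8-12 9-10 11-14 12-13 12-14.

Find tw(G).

3

A width-3 tree decomposition is:
Bags: B1 = {7, 11, 13, 14}  B2 = {11, 12, 13, 14}  B3 = {3, 11, 12, 13}  B4 = {3, 4, 12, 13}  B5 = {3, 4, 8, 12}  B6 = {0, 3, 4, 8}  B7 = {0, 4, 8, 10}  B8 = {0, 5, 8, 10}  B9 = {0, 1, 5, 10}  B10 = {1, 5, 9, 10}  B11 = {1, 5, 6, 9}  B12 = {1, 2, 6, 9}
Tree: B1–B2, B2–B3, B3–B4, B4–B5, B5–B6, B6–B7, B7–B8, B8–B9, B9–B10, B10–B11, B11–B12
The largest bag has 4 vertices, giving width 3; this decomposition certifies tw(G) ≤ 3. For the lower bound: the 4 vertex sets {7,11,14}, {13}, {12}, {0,3,4,8} are disjoint, each induces a connected subgraph, and every pair is joined by at least one edge of G. Contracting each set to a single vertex therefore yields K_{4} as a minor, and since treewidth is minor-monotone, tw(G) ≥ tw(K_{4}) = 3. Therefore the treewidth is 3.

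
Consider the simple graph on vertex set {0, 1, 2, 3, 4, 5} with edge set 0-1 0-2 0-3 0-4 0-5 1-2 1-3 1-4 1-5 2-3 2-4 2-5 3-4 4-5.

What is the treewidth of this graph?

A width-4 tree decomposition is:
Bags: B1 = {0, 1, 2, 4, 5}  B2 = {0, 1, 2, 3, 4}
Tree: B1–B2
Each bag holds 5 vertices, so the decomposition has width 4, which upper-bounds the treewidth. On the other hand G contains the 5-clique {0, 1, 2, 3, 4}. A clique must lie in a single bag of any decomposition, so no decomposition can have width below 4. Hence tw(G) = 4 exactly.

4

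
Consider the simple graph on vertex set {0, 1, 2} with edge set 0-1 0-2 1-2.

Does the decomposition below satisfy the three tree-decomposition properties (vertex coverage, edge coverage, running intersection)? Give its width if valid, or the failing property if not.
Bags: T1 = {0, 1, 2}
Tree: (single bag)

Checking the three conditions: (i) the bags cover all of {0, 1, 2}; (ii) for each edge, some bag contains both endpoints; (iii) the bags containing any fixed vertex form a subtree. All hold, so the decomposition is valid with width 3 − 1 = 2.

Yes; width 2.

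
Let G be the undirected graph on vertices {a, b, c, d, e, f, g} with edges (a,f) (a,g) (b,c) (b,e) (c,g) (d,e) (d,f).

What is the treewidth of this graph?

2

A width-2 tree decomposition is:
Bags: B1 = {a, c, g}  B2 = {a, c, f}  B3 = {c, d, f}  B4 = {c, d, e}  B5 = {b, c, e}
Tree: B1–B2, B2–B3, B3–B4, B4–B5
Each bag holds 3 vertices, so the decomposition has width 2, which upper-bounds the treewidth. Since c–g–a–f–d–e–b–c is a cycle in G, G is not acyclic. Forests are exactly the graphs of treewidth ≤ 1, so tw(G) ≥ 2. Therefore the treewidth is 2.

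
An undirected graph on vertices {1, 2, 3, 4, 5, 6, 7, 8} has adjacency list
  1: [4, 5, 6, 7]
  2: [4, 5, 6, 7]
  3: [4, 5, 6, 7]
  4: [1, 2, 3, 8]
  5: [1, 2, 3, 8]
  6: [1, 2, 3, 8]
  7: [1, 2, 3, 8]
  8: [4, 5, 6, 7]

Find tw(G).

4

A width-4 tree decomposition is:
Bags: B1 = {1, 2, 3, 4, 8}  B2 = {1, 2, 3, 6, 8}  B3 = {1, 2, 3, 7, 8}  B4 = {1, 2, 3, 5, 8}
Tree: B1–B2, B2–B3, B3–B4
The largest bag has 5 vertices, giving width 4; this decomposition certifies tw(G) ≤ 4. For the lower bound: the 5 vertex sets {4,8}, {1,6}, {3,7}, {2}, {5} are disjoint, each induces a connected subgraph, and every pair is joined by at least one edge of G. Contracting each set to a single vertex therefore yields K_{5} as a minor, and since treewidth is minor-monotone, tw(G) ≥ tw(K_{5}) = 4. Hence tw(G) = 4 exactly.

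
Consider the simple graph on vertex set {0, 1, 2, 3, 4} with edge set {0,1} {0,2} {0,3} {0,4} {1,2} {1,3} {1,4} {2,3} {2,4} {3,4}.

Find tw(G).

4

A width-4 tree decomposition is:
Bags: B1 = {0, 1, 2, 3, 4}
Tree: (single bag)
A single bag containing all 5 vertices is trivially a valid decomposition of width 4. On the other hand G contains the 5-clique {0, 1, 2, 3, 4}. A clique must lie in a single bag of any decomposition, so no decomposition can have width below 4. Hence tw(G) = 4 exactly.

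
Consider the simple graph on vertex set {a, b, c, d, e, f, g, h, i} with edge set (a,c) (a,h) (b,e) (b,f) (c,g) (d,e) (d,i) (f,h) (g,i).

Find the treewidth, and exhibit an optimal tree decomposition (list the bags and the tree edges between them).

Treewidth 2.
One such decomposition:
Bags: B1 = {b, e, f}  B2 = {d, e, f}  B3 = {d, f, i}  B4 = {f, g, i}  B5 = {c, f, g}  B6 = {a, c, f}  B7 = {a, f, h}
Tree: B1–B2, B2–B3, B3–B4, B4–B5, B5–B6, B6–B7

The largest bag has 3 vertices, giving width 2; this decomposition certifies tw(G) ≤ 2. For the lower bound, G contains the cycle f–b–e–d–i–g–c–a–h–f, so G is not a forest; only forests have treewidth ≤ 1, hence tw(G) ≥ 2. The upper and lower bounds meet at 2, so that is the treewidth.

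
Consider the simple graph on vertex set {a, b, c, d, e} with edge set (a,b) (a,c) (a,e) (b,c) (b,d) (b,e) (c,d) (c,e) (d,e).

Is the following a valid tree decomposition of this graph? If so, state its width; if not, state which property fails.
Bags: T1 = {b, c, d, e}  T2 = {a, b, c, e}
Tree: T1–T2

Every vertex of G appears in some bag (union = {a, b, c, d, e}); every edge is covered by a bag; and for each vertex v the set of bags containing v is connected in the bag tree. The decomposition is therefore valid. The largest bag has 4 vertices, so the width is 3.

Yes; width 3.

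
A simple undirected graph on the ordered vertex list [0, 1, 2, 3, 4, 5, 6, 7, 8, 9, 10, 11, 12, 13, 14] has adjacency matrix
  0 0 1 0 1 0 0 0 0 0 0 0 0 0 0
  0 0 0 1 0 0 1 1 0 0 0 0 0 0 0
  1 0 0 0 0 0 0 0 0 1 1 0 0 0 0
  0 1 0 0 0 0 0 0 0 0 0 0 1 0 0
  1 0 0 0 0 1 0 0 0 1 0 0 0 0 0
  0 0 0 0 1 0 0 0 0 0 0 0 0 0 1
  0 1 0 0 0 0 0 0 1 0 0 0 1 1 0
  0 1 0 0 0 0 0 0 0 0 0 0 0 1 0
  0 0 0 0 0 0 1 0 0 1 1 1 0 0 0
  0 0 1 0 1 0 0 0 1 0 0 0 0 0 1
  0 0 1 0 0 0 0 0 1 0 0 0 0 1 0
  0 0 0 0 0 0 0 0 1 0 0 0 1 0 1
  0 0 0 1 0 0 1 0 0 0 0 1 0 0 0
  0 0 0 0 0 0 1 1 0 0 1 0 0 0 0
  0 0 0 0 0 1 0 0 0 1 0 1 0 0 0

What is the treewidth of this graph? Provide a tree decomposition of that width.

The largest bag has 4 vertices, giving width 3; this decomposition certifies tw(G) ≤ 3. For the lower bound: the 4 vertex sets {0,4,5}, {2}, {9}, {8,10,11,14} are disjoint, each induces a connected subgraph, and every pair is joined by at least one edge of G. Contracting each set to a single vertex therefore yields K_{4} as a minor, and since treewidth is minor-monotone, tw(G) ≥ tw(K_{4}) = 3. Hence tw(G) = 3 exactly.

Treewidth 3.
One such decomposition:
Bags: B1 = {0, 2, 4, 5}  B2 = {2, 4, 5, 9}  B3 = {2, 5, 9, 14}  B4 = {2, 9, 10, 14}  B5 = {8, 9, 10, 14}  B6 = {8, 10, 11, 14}  B7 = {8, 10, 11, 13}  B8 = {6, 8, 11, 13}  B9 = {6, 11, 12, 13}  B10 = {6, 7, 12, 13}  B11 = {1, 6, 7, 12}  B12 = {1, 3, 7, 12}
Tree: B1–B2, B2–B3, B3–B4, B4–B5, B5–B6, B6–B7, B7–B8, B8–B9, B9–B10, B10–B11, B11–B12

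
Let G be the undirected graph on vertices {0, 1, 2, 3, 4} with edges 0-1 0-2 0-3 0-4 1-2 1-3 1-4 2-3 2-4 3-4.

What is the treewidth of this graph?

A width-4 tree decomposition is:
Bags: B1 = {0, 1, 2, 3, 4}
Tree: (single bag)
A single bag containing all 5 vertices is trivially a valid decomposition of width 4. On the other hand G contains the 5-clique {0, 1, 2, 3, 4}. A clique must lie in a single bag of any decomposition, so no decomposition can have width below 4. Combining the bounds, tw(G) = 4.

4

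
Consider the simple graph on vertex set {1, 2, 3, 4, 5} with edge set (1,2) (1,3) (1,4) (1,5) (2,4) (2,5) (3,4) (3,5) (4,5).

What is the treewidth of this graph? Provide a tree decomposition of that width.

Treewidth 3.
One optimal decomposition is:
Bags: B1 = {1, 3, 4, 5}  B2 = {1, 2, 4, 5}
Tree: B1–B2

Each bag holds 4 vertices, so the decomposition has width 3, which upper-bounds the treewidth. On the other hand G contains the 4-clique {1, 2, 4, 5}. A clique must lie in a single bag of any decomposition, so no decomposition can have width below 3. Hence tw(G) = 3 exactly.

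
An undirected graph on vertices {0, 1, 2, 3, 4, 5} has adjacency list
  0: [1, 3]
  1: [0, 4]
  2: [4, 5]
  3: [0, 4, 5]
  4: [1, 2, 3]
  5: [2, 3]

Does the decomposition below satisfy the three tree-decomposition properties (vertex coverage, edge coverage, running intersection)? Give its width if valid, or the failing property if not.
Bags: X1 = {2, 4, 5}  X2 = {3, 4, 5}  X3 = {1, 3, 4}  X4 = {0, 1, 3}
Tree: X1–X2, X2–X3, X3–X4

Every vertex of G appears in some bag (union = {0, 1, 2, 3, 4, 5}); every edge is covered by a bag; and for each vertex v the set of bags containing v is connected in the bag tree. The decomposition is therefore valid. The largest bag has 3 vertices, so the width is 2.

Yes; width 2.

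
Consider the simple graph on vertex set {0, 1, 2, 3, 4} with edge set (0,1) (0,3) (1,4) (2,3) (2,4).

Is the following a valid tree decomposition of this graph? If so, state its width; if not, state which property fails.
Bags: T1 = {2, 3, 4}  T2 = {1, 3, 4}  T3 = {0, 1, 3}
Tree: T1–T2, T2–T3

Yes; width 2.

Every vertex of G appears in some bag (union = {0, 1, 2, 3, 4}); every edge is covered by a bag; and for each vertex v the set of bags containing v is connected in the bag tree. The decomposition is therefore valid. The largest bag has 3 vertices, so the width is 2.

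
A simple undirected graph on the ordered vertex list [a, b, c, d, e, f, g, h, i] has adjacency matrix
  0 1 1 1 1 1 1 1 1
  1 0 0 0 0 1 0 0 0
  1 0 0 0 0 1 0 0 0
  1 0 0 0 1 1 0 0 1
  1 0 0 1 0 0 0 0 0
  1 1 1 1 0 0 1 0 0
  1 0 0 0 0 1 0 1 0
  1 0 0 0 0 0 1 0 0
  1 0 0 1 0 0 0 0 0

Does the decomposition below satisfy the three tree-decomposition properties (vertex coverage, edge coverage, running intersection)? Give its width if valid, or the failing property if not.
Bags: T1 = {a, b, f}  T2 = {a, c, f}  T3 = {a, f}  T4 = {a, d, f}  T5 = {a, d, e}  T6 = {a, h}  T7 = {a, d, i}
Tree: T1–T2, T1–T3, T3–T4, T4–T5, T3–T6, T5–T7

A tree decomposition must satisfy three properties: every vertex lies in some bag; for every edge, both endpoints lie together in some bag; and for every vertex, the bags containing it form a connected subtree. Here vertex g appears in no bag, so the decomposition is invalid.

No — vertex g appears in no bag.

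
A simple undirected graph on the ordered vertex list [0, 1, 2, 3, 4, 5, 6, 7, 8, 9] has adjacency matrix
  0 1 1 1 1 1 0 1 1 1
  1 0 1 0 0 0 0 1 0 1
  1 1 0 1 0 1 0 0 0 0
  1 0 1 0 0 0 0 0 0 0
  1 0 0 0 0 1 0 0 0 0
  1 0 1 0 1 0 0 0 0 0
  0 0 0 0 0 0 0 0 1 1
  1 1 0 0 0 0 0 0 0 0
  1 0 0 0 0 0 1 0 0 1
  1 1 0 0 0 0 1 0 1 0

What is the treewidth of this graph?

2

A width-2 tree decomposition is:
Bags: B1 = {0, 1, 2}  B2 = {0, 1, 9}  B3 = {0, 2, 3}  B4 = {0, 2, 5}  B5 = {0, 1, 7}  B6 = {0, 4, 5}  B7 = {0, 8, 9}  B8 = {6, 8, 9}
Tree: B1–B2, B1–B3, B3–B4, B2–B5, B4–B6, B2–B7, B7–B8
Each bag holds 3 vertices, so the decomposition has width 2, which upper-bounds the treewidth. On the other hand G contains the 3-clique {0, 1, 9}. A clique must lie in a single bag of any decomposition, so no decomposition can have width below 2. The upper and lower bounds meet at 2, so that is the treewidth.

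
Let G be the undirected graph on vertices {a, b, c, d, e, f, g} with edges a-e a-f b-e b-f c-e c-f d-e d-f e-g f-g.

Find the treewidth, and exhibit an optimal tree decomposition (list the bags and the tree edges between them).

Every bag has size at most 3, so the width is 3 − 1 = 2 and tw(G) ≤ 2. For the lower bound, G contains the cycle f–g–e–b–f, so G is not a forest; only forests have treewidth ≤ 1, hence tw(G) ≥ 2. Combining the bounds, tw(G) = 2.

Treewidth 2.
One optimal decomposition is:
Bags: B1 = {e, f, g}  B2 = {b, e, f}  B3 = {a, e, f}  B4 = {c, e, f}  B5 = {d, e, f}
Tree: B1–B2, B2–B3, B3–B4, B4–B5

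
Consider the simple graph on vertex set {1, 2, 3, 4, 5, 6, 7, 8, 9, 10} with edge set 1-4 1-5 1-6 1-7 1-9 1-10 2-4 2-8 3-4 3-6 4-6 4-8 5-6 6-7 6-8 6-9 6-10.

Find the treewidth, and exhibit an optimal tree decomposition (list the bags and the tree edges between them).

Treewidth 2.
One such decomposition:
Bags: B1 = {3, 4, 6}  B2 = {1, 4, 6}  B3 = {1, 6, 10}  B4 = {4, 6, 8}  B5 = {1, 6, 7}  B6 = {2, 4, 8}  B7 = {1, 5, 6}  B8 = {1, 6, 9}
Tree: B1–B2, B2–B3, B2–B4, B3–B5, B4–B6, B3–B7, B5–B8

Each bag holds 3 vertices, so the decomposition has width 2, which upper-bounds the treewidth. On the other hand G contains the 3-clique {2, 4, 8}. A clique must lie in a single bag of any decomposition, so no decomposition can have width below 2. The upper and lower bounds meet at 2, so that is the treewidth.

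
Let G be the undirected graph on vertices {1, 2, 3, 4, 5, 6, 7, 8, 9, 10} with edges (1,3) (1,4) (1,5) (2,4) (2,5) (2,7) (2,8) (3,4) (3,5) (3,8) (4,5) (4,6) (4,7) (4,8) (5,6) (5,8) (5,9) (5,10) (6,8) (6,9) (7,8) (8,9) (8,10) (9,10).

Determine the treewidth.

A width-3 tree decomposition is:
Bags: B1 = {2, 4, 5, 8}  B2 = {3, 4, 5, 8}  B3 = {4, 5, 6, 8}  B4 = {5, 6, 8, 9}  B5 = {2, 4, 7, 8}  B6 = {1, 3, 4, 5}  B7 = {5, 8, 9, 10}
Tree: B1–B2, B1–B3, B3–B4, B1–B5, B2–B6, B4–B7
Each bag holds 4 vertices, so the decomposition has width 3, which upper-bounds the treewidth. Conversely, {5, 8, 9, 10} is a clique of size 4, and the vertices of any clique must share a bag in every tree decomposition; so some bag has ≥ 4 vertices and tw(G) ≥ 3. The upper and lower bounds meet at 3, so that is the treewidth.

3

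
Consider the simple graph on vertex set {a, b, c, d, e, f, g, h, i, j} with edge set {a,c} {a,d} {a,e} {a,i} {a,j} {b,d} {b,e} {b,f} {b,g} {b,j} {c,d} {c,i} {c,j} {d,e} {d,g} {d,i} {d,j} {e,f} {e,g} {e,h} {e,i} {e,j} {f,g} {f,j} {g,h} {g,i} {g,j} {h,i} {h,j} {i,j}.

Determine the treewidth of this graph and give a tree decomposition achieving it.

Each bag holds 5 vertices, so the decomposition has width 4, which upper-bounds the treewidth. For the lower bound, the 5 vertices {b, d, e, g, j} are pairwise adjacent, and any tree decomposition puts a clique entirely inside one bag — forcing width ≥ 4. Combining the bounds, tw(G) = 4.

Treewidth 4.
One optimal decomposition is:
Bags: B1 = {d, e, g, i, j}  B2 = {a, d, e, i, j}  B3 = {e, g, h, i, j}  B4 = {b, d, e, g, j}  B5 = {a, c, d, i, j}  B6 = {b, e, f, g, j}
Tree: B1–B2, B1–B3, B1–B4, B2–B5, B4–B6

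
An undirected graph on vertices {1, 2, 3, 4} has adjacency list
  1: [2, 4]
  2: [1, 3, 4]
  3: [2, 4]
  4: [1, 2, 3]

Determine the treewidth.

2

A width-2 tree decomposition is:
Bags: B1 = {2, 3, 4}  B2 = {1, 2, 4}
Tree: B1–B2
The largest bag has 3 vertices, giving width 2; this decomposition certifies tw(G) ≤ 2. Conversely, {1, 2, 4} is a clique of size 3, and the vertices of any clique must share a bag in every tree decomposition; so some bag has ≥ 3 vertices and tw(G) ≥ 2. The upper and lower bounds meet at 2, so that is the treewidth.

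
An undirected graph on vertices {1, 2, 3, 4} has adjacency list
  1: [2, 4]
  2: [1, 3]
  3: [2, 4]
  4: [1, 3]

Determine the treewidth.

2

A width-2 tree decomposition is:
Bags: B1 = {1, 2, 3}  B2 = {1, 3, 4}
Tree: B1–B2
The largest bag has 3 vertices, giving width 2; this decomposition certifies tw(G) ≤ 2. The edges 1–2–3–4–1 form a cycle, so G is not a tree and its treewidth is at least 2. Therefore the treewidth is 2.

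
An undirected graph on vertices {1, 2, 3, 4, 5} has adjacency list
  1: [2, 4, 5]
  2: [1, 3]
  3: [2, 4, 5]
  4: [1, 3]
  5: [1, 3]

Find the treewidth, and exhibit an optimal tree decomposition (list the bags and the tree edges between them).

Treewidth 2.
One such decomposition:
Bags: B1 = {1, 3, 4}  B2 = {1, 3, 5}  B3 = {1, 2, 3}
Tree: B1–B2, B2–B3

The largest bag has 3 vertices, giving width 2; this decomposition certifies tw(G) ≤ 2. For the lower bound, G contains the cycle 4–3–5–1–4, so G is not a forest; only forests have treewidth ≤ 1, hence tw(G) ≥ 2. Hence tw(G) = 2 exactly.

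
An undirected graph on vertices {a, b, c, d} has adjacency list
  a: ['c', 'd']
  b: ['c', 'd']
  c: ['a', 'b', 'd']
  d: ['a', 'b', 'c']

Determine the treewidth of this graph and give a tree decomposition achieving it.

Every bag has size at most 3, so the width is 3 − 1 = 2 and tw(G) ≤ 2. Conversely, {a, c, d} is a clique of size 3, and the vertices of any clique must share a bag in every tree decomposition; so some bag has ≥ 3 vertices and tw(G) ≥ 2. Therefore the treewidth is 2.

Treewidth 2.
Bags: B1 = {b, c, d}  B2 = {a, c, d}
Tree: B1–B2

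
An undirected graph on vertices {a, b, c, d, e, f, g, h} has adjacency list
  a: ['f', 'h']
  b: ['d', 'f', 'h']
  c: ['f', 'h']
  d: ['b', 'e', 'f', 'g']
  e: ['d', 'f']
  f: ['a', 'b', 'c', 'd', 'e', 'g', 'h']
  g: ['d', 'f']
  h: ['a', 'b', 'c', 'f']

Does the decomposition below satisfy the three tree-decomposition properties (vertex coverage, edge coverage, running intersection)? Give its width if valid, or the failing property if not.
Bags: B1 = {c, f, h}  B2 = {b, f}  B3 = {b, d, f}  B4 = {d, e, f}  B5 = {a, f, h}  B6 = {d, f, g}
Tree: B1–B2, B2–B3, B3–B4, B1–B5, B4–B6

A tree decomposition must satisfy three properties: every vertex lies in some bag; for every edge, both endpoints lie together in some bag; and for every vertex, the bags containing it form a connected subtree. Here edge (h,b) lies in no bag, so the decomposition is invalid.

No — edge (h,b) lies in no bag.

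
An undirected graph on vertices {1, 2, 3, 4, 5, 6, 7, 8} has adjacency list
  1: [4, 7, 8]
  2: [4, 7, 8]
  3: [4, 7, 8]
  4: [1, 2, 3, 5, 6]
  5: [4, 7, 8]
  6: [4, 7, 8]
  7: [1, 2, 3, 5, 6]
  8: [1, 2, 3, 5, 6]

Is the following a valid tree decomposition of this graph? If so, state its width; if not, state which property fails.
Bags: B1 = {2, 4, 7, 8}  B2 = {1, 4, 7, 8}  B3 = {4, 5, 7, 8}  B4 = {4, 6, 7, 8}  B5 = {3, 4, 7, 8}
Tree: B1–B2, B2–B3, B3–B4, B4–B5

Yes; width 3.

Every vertex of G appears in some bag (union = {1, 2, 3, 4, 5, 6, 7, 8}); every edge is covered by a bag; and for each vertex v the set of bags containing v is connected in the bag tree. The decomposition is therefore valid. The largest bag has 4 vertices, so the width is 3.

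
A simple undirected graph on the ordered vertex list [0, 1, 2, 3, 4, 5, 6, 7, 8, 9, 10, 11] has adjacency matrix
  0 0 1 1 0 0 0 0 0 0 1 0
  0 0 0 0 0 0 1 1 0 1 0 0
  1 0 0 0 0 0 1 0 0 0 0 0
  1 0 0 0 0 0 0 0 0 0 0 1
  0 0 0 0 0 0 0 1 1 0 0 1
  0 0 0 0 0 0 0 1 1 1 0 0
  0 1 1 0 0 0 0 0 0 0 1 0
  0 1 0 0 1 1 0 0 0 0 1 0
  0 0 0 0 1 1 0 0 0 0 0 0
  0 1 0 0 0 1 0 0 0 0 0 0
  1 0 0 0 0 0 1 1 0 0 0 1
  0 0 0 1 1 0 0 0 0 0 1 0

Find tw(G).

3

A width-3 tree decomposition is:
Bags: B1 = {0, 2, 3, 11}  B2 = {0, 2, 10, 11}  B3 = {2, 6, 10, 11}  B4 = {4, 6, 10, 11}  B5 = {4, 6, 7, 10}  B6 = {1, 4, 6, 7}  B7 = {1, 4, 7, 8}  B8 = {1, 5, 7, 8}  B9 = {1, 5, 8, 9}
Tree: B1–B2, B2–B3, B3–B4, B4–B5, B5–B6, B6–B7, B7–B8, B8–B9
The largest bag has 4 vertices, giving width 3; this decomposition certifies tw(G) ≤ 3. For the lower bound: the 4 vertex sets {0,2,3}, {11}, {10}, {1,4,6,7} are disjoint, each induces a connected subgraph, and every pair is joined by at least one edge of G. Contracting each set to a single vertex therefore yields K_{4} as a minor, and since treewidth is minor-monotone, tw(G) ≥ tw(K_{4}) = 3. Hence tw(G) = 3 exactly.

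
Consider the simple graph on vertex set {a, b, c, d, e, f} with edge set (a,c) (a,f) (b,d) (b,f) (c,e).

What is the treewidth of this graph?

1

A width-1 tree decomposition is:
Bags: B1 = {b, d}  B2 = {b, f}  B3 = {a, f}  B4 = {a, c}  B5 = {c, e}
Tree: B1–B2, B2–B3, B3–B4, B4–B5
Each bag holds 2 vertices, so the decomposition has width 1, which upper-bounds the treewidth. Any graph with an edge has treewidth ≥ 1, and G has the edge d–b. Therefore the treewidth is 1.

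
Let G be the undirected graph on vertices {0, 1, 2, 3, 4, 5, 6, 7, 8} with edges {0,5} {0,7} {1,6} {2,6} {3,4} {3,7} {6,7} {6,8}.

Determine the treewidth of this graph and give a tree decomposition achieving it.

Treewidth 1.
One optimal decomposition is:
Bags: B1 = {0, 7}  B2 = {0, 5}  B3 = {6, 7}  B4 = {1, 6}  B5 = {3, 7}  B6 = {3, 4}  B7 = {2, 6}  B8 = {6, 8}
Tree: B1–B2, B1–B3, B3–B4, B1–B5, B5–B6, B3–B7, B4–B8

Every bag has size at most 2, so the width is 2 − 1 = 1 and tw(G) ≤ 1. G has an edge, so its treewidth is at least 1. Hence tw(G) = 1 exactly.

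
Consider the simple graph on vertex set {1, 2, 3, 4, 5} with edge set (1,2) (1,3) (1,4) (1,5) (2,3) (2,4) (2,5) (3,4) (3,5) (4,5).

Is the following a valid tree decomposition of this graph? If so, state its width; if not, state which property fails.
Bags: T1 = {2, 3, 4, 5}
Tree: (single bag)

A tree decomposition must satisfy three properties: every vertex lies in some bag; for every edge, both endpoints lie together in some bag; and for every vertex, the bags containing it form a connected subtree. Here vertex 1 appears in no bag, so the decomposition is invalid.

No — vertex 1 appears in no bag.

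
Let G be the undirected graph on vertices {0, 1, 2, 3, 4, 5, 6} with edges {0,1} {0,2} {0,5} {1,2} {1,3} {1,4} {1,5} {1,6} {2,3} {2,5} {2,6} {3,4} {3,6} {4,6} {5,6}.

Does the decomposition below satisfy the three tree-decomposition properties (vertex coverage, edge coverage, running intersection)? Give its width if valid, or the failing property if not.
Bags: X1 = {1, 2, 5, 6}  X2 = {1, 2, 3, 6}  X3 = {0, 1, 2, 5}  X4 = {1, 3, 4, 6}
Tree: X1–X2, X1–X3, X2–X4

Yes; width 3.

Vertex coverage: the bags together contain {0, 1, 2, 3, 4, 5, 6}, the full vertex set. Edge coverage: each edge of G has both endpoints in at least one bag. Running intersection: for every vertex, the bags containing it form a connected subtree. All three properties hold, so this is a valid tree decomposition of width max|bag| − 1 = 3, and hence tw(G) ≤ 3.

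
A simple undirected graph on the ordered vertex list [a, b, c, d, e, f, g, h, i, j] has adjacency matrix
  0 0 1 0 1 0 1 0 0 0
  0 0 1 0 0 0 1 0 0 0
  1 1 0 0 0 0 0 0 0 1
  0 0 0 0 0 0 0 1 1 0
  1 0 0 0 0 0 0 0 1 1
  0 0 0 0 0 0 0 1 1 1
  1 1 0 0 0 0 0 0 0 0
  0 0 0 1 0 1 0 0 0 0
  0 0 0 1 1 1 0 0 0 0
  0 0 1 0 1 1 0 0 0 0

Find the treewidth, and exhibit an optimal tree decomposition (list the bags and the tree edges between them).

Treewidth 2.
One optimal decomposition is:
Bags: B1 = {d, f, h}  B2 = {d, f, i}  B3 = {f, i, j}  B4 = {e, i, j}  B5 = {c, e, j}  B6 = {a, c, e}  B7 = {a, b, c}  B8 = {a, b, g}
Tree: B1–B2, B2–B3, B3–B4, B4–B5, B5–B6, B6–B7, B7–B8

Each bag holds 3 vertices, so the decomposition has width 2, which upper-bounds the treewidth. Since h–d–i–f–h is a cycle in G, G is not acyclic. Forests are exactly the graphs of treewidth ≤ 1, so tw(G) ≥ 2. Therefore the treewidth is 2.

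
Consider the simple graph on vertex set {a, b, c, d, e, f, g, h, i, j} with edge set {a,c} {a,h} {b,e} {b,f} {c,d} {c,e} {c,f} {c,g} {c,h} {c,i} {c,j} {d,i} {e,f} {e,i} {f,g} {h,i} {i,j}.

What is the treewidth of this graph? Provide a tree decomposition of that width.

Treewidth 2.
One optimal decomposition is:
Bags: B1 = {c, d, i}  B2 = {c, e, i}  B3 = {c, h, i}  B4 = {c, e, f}  B5 = {a, c, h}  B6 = {b, e, f}  B7 = {c, i, j}  B8 = {c, f, g}
Tree: B1–B2, B1–B3, B2–B4, B3–B5, B4–B6, B2–B7, B4–B8

Every bag has size at most 3, so the width is 3 − 1 = 2 and tw(G) ≤ 2. Conversely, {c, f, g} is a clique of size 3, and the vertices of any clique must share a bag in every tree decomposition; so some bag has ≥ 3 vertices and tw(G) ≥ 2. Combining the bounds, tw(G) = 2.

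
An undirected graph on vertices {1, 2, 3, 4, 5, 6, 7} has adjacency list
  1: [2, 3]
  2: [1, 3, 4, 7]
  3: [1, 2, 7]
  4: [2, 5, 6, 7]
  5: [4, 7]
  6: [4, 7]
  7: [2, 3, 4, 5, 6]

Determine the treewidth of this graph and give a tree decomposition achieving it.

Every bag has size at most 3, so the width is 3 − 1 = 2 and tw(G) ≤ 2. Conversely, {1, 2, 3} is a clique of size 3, and the vertices of any clique must share a bag in every tree decomposition; so some bag has ≥ 3 vertices and tw(G) ≥ 2. The upper and lower bounds meet at 2, so that is the treewidth.

Treewidth 2.
Bags: B1 = {2, 4, 7}  B2 = {4, 6, 7}  B3 = {2, 3, 7}  B4 = {4, 5, 7}  B5 = {1, 2, 3}
Tree: B1–B2, B1–B3, B2–B4, B3–B5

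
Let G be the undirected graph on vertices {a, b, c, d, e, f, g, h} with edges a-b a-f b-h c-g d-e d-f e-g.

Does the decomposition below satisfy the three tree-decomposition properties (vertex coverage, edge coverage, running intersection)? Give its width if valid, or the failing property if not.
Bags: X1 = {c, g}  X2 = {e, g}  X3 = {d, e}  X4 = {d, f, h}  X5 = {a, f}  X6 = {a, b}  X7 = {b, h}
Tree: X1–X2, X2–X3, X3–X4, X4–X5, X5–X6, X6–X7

No — bags containing vertex h are not connected in the tree.

A tree decomposition must satisfy three properties: every vertex lies in some bag; for every edge, both endpoints lie together in some bag; and for every vertex, the bags containing it form a connected subtree. Here bags containing vertex h are not connected in the tree, so the decomposition is invalid.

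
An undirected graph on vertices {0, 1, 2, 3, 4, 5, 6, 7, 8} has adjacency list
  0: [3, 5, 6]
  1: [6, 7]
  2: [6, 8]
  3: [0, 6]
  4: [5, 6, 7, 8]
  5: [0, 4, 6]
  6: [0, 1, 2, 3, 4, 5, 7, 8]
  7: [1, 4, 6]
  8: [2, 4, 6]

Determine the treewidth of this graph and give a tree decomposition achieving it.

Every bag has size at most 3, so the width is 3 − 1 = 2 and tw(G) ≤ 2. On the other hand G contains the 3-clique {0, 3, 6}. A clique must lie in a single bag of any decomposition, so no decomposition can have width below 2. Combining the bounds, tw(G) = 2.

Treewidth 2.
One such decomposition:
Bags: B1 = {4, 5, 6}  B2 = {0, 5, 6}  B3 = {4, 6, 8}  B4 = {0, 3, 6}  B5 = {4, 6, 7}  B6 = {1, 6, 7}  B7 = {2, 6, 8}
Tree: B1–B2, B1–B3, B2–B4, B3–B5, B5–B6, B3–B7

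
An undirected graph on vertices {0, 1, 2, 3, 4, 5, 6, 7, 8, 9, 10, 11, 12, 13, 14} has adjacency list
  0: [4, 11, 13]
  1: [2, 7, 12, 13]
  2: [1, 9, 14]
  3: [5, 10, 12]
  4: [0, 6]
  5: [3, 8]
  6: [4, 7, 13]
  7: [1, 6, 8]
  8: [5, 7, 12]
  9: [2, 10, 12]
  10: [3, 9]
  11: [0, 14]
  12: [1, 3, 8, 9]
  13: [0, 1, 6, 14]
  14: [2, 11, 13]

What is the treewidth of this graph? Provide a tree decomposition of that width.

Each bag holds 4 vertices, so the decomposition has width 3, which upper-bounds the treewidth. For the lower bound: the 4 vertex sets {0,4,11}, {14}, {13}, {1,2,6,7} are disjoint, each induces a connected subgraph, and every pair is joined by at least one edge of G. Contracting each set to a single vertex therefore yields K_{4} as a minor, and since treewidth is minor-monotone, tw(G) ≥ tw(K_{4}) = 3. The upper and lower bounds meet at 3, so that is the treewidth.

Treewidth 3.
One such decomposition:
Bags: B1 = {0, 4, 11, 14}  B2 = {0, 4, 13, 14}  B3 = {4, 6, 13, 14}  B4 = {2, 6, 13, 14}  B5 = {1, 2, 6, 13}  B6 = {1, 2, 6, 7}  B7 = {1, 2, 7, 9}  B8 = {1, 7, 9, 12}  B9 = {7, 8, 9, 12}  B10 = {8, 9, 10, 12}  B11 = {3, 8, 10, 12}  B12 = {3, 5, 8, 10}
Tree: B1–B2, B2–B3, B3–B4, B4–B5, B5–B6, B6–B7, B7–B8, B8–B9, B9–B10, B10–B11, B11–B12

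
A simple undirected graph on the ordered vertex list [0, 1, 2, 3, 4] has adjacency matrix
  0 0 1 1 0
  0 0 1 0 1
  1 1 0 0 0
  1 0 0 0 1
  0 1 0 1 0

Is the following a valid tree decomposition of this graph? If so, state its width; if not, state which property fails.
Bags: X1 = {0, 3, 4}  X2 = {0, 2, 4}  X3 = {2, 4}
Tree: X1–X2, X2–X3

A tree decomposition must satisfy three properties: every vertex lies in some bag; for every edge, both endpoints lie together in some bag; and for every vertex, the bags containing it form a connected subtree. Here vertex 1 appears in no bag, so the decomposition is invalid.

No — vertex 1 appears in no bag.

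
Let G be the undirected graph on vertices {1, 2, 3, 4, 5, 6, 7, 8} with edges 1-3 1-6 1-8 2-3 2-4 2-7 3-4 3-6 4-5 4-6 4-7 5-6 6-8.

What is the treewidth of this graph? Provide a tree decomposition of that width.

Each bag holds 3 vertices, so the decomposition has width 2, which upper-bounds the treewidth. On the other hand G contains the 3-clique {1, 6, 8}. A clique must lie in a single bag of any decomposition, so no decomposition can have width below 2. The upper and lower bounds meet at 2, so that is the treewidth.

Treewidth 2.
One such decomposition:
Bags: B1 = {3, 4, 6}  B2 = {2, 3, 4}  B3 = {2, 4, 7}  B4 = {1, 3, 6}  B5 = {4, 5, 6}  B6 = {1, 6, 8}
Tree: B1–B2, B2–B3, B1–B4, B1–B5, B4–B6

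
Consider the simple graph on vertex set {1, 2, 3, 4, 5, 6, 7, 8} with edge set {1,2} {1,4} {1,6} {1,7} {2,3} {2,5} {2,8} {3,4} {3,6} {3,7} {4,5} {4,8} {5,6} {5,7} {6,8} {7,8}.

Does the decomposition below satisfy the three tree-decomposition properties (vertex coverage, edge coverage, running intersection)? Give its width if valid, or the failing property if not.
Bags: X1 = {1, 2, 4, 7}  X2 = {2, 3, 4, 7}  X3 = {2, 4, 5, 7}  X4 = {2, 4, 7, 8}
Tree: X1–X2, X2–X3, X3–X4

No — vertex 6 appears in no bag.

A tree decomposition must satisfy three properties: every vertex lies in some bag; for every edge, both endpoints lie together in some bag; and for every vertex, the bags containing it form a connected subtree. Here vertex 6 appears in no bag, so the decomposition is invalid.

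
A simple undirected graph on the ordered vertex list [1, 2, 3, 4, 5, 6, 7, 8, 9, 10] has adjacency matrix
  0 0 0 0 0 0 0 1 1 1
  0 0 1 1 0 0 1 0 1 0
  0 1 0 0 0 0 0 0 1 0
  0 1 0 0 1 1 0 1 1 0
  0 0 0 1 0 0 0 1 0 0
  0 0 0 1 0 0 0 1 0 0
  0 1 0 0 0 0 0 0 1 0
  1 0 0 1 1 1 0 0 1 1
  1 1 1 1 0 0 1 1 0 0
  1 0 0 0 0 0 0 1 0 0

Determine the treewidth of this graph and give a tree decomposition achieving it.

Every bag has size at most 3, so the width is 3 − 1 = 2 and tw(G) ≤ 2. Conversely, {1, 8, 9} is a clique of size 3, and the vertices of any clique must share a bag in every tree decomposition; so some bag has ≥ 3 vertices and tw(G) ≥ 2. Therefore the treewidth is 2.

Treewidth 2.
One optimal decomposition is:
Bags: B1 = {1, 8, 9}  B2 = {4, 8, 9}  B3 = {4, 6, 8}  B4 = {4, 5, 8}  B5 = {2, 4, 9}  B6 = {2, 7, 9}  B7 = {2, 3, 9}  B8 = {1, 8, 10}
Tree: B1–B2, B2–B3, B2–B4, B2–B5, B5–B6, B6–B7, B1–B8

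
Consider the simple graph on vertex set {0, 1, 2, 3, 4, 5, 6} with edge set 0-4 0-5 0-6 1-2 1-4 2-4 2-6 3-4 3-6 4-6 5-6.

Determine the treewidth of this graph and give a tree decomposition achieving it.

Treewidth 2.
One optimal decomposition is:
Bags: B1 = {0, 4, 6}  B2 = {2, 4, 6}  B3 = {3, 4, 6}  B4 = {1, 2, 4}  B5 = {0, 5, 6}
Tree: B1–B2, B1–B3, B2–B4, B1–B5

Every bag has size at most 3, so the width is 3 − 1 = 2 and tw(G) ≤ 2. For the lower bound, the 3 vertices {1, 2, 4} are pairwise adjacent, and any tree decomposition puts a clique entirely inside one bag — forcing width ≥ 2. Combining the bounds, tw(G) = 2.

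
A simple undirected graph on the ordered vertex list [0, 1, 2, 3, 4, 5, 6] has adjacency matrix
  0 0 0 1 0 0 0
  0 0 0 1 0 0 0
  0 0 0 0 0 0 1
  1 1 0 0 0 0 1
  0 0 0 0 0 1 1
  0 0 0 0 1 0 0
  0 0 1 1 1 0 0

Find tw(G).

1

A width-1 tree decomposition is:
Bags: B1 = {3, 6}  B2 = {4, 6}  B3 = {1, 3}  B4 = {0, 3}  B5 = {4, 5}  B6 = {2, 6}
Tree: B1–B2, B1–B3, B1–B4, B2–B5, B2–B6
Each bag holds 2 vertices, so the decomposition has width 1, which upper-bounds the treewidth. G has an edge, so its treewidth is at least 1. Therefore the treewidth is 1.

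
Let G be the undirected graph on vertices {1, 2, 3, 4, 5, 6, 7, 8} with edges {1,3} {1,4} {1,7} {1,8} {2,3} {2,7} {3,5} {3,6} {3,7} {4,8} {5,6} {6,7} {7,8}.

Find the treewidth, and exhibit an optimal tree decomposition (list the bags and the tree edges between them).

Treewidth 2.
One such decomposition:
Bags: B1 = {1, 7, 8}  B2 = {1, 3, 7}  B3 = {1, 4, 8}  B4 = {2, 3, 7}  B5 = {3, 6, 7}  B6 = {3, 5, 6}
Tree: B1–B2, B1–B3, B2–B4, B2–B5, B5–B6

Every bag has size at most 3, so the width is 3 − 1 = 2 and tw(G) ≤ 2. Conversely, {1, 4, 8} is a clique of size 3, and the vertices of any clique must share a bag in every tree decomposition; so some bag has ≥ 3 vertices and tw(G) ≥ 2. Therefore the treewidth is 2.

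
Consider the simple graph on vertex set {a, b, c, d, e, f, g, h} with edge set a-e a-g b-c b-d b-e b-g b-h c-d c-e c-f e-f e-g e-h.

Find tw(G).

2

A width-2 tree decomposition is:
Bags: B1 = {b, c, e}  B2 = {b, e, g}  B3 = {b, c, d}  B4 = {b, e, h}  B5 = {a, e, g}  B6 = {c, e, f}
Tree: B1–B2, B1–B3, B1–B4, B2–B5, B1–B6
Every bag has size at most 3, so the width is 3 − 1 = 2 and tw(G) ≤ 2. For the lower bound, the 3 vertices {b, c, d} are pairwise adjacent, and any tree decomposition puts a clique entirely inside one bag — forcing width ≥ 2. Combining the bounds, tw(G) = 2.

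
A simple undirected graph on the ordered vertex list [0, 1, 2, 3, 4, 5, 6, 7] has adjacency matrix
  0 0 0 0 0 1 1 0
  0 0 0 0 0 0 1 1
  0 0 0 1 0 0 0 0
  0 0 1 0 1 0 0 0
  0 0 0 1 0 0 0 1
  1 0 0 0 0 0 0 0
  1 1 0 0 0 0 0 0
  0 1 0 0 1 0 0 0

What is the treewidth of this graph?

A width-1 tree decomposition is:
Bags: B1 = {0, 5}  B2 = {0, 6}  B3 = {1, 6}  B4 = {1, 7}  B5 = {4, 7}  B6 = {3, 4}  B7 = {2, 3}
Tree: B1–B2, B2–B3, B3–B4, B4–B5, B5–B6, B6–B7
The largest bag has 2 vertices, giving width 1; this decomposition certifies tw(G) ≤ 1. G has an edge, so its treewidth is at least 1. Combining the bounds, tw(G) = 1.

1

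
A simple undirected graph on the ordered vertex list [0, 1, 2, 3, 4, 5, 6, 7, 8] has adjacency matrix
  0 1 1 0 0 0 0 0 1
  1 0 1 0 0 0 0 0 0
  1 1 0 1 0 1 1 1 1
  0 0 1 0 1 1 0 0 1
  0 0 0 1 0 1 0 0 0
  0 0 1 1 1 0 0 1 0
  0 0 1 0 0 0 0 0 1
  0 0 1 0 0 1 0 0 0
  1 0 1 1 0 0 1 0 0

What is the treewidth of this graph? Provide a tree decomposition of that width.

Treewidth 2.
Bags: B1 = {2, 3, 5}  B2 = {2, 3, 8}  B3 = {2, 6, 8}  B4 = {0, 2, 8}  B5 = {0, 1, 2}  B6 = {3, 4, 5}  B7 = {2, 5, 7}
Tree: B1–B2, B2–B3, B3–B4, B4–B5, B1–B6, B1–B7

Each bag holds 3 vertices, so the decomposition has width 2, which upper-bounds the treewidth. On the other hand G contains the 3-clique {0, 2, 8}. A clique must lie in a single bag of any decomposition, so no decomposition can have width below 2. Combining the bounds, tw(G) = 2.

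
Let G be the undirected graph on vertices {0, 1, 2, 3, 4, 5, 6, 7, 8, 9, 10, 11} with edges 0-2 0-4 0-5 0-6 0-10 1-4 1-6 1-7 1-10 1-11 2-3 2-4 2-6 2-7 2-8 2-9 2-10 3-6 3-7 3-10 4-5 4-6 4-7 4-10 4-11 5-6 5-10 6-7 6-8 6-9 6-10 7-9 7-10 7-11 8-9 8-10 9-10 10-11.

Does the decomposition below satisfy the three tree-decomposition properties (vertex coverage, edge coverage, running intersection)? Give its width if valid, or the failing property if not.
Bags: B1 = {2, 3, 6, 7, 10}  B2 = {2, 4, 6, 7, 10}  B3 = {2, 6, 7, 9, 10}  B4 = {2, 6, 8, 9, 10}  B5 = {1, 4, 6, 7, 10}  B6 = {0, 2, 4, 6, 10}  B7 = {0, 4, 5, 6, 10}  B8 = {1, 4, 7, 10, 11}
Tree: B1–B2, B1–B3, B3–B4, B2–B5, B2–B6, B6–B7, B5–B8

Yes; width 4.

Checking the three conditions: (i) the bags cover all of {0, 1, 2, 3, 4, 5, 6, 7, 8, 9, 10, 11}; (ii) for each edge, some bag contains both endpoints; (iii) the bags containing any fixed vertex form a subtree. All hold, so the decomposition is valid with width 5 − 1 = 4.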